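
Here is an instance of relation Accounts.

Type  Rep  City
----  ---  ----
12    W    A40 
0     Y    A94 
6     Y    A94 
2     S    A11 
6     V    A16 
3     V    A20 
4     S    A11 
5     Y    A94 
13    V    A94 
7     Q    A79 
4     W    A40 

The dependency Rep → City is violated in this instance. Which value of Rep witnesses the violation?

Rep=W: 2 rows → City = A40, A40 ✓
Rep=Y: 3 rows → City = A94, A94, A94 ✓
Rep=S: 2 rows → City = A11, A11 ✓
Rep=V: 3 rows → City takes values {A16, A20, A94} — violation
Rep=Q: 1 row → City = A79 ✓
The only Rep value with inconsistent City is Rep=V.

V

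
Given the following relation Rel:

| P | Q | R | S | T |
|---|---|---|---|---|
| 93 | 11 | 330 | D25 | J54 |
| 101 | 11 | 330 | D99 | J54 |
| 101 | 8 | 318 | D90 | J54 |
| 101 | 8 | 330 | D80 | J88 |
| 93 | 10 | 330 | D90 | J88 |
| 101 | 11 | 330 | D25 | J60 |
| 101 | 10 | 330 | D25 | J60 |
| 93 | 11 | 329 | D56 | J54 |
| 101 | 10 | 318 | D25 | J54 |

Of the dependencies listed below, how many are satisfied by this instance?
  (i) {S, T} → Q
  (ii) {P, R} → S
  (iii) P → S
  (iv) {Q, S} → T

0

(i) {S, T} → Q: (S=D25, T=J54): 2 rows → Q takes values {11, 10} — violation; (S=D25, T=J60): 2 rows → Q takes values {11, 10} — violation — fails.
(ii) {P, R} → S: (P=93, R=330): 2 rows → S takes values {D25, D90} — violation; (P=101, R=330): 4 rows → S takes values {D99, D80, D25} — violation; (P=101, R=318): 2 rows → S takes values {D90, D25} — violation — fails.
(iii) P → S: P=93: 3 rows → S takes values {D25, D90, D56} — violation; P=101: 6 rows → S takes values {D99, D90, D80, D25} — violation — fails.
(iv) {Q, S} → T: (Q=11, S=D25): 2 rows → T takes values {J54, J60} — violation; (Q=10, S=D25): 2 rows → T takes values {J60, J54} — violation — fails.
None of the 4 dependencies hold.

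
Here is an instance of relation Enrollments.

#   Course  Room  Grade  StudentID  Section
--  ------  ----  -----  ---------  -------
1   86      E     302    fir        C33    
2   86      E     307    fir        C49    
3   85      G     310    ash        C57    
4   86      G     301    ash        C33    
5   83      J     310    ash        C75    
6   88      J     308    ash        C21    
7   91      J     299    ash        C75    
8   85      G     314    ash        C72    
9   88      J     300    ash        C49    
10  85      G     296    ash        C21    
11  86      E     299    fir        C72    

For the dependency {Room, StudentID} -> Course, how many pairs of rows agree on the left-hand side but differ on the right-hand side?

(Room=E, StudentID=fir): all 3 rows agree on Course — 0 pairs.
(Room=G, StudentID=ash): violating pairs (3,4), (4,8), (4,10) — 3 pairs.
(Room=J, StudentID=ash): violating pairs (5,6), (5,7), (5,9), (6,7), (7,9) — 5 pairs.

8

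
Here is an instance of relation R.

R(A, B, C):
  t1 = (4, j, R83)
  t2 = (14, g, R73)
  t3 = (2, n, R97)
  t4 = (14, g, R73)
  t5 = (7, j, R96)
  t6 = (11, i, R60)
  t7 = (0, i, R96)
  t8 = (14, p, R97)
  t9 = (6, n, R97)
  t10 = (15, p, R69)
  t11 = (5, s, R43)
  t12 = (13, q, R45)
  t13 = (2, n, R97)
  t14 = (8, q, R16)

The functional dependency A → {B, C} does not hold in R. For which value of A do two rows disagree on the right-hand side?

A=4: row 1 → {B,C} = (j, R83) ✓
A=14: rows 2, 4, 8 → {B,C} takes values {(g, R73), (p, R97)} — violation
A=2: rows 3, 13 → {B,C} = (n, R97), (n, R97) ✓
A=7: row 5 → {B,C} = (j, R96) ✓
A=11: row 6 → {B,C} = (i, R60) ✓
A=0: row 7 → {B,C} = (i, R96) ✓
A=6: row 9 → {B,C} = (n, R97) ✓
A=15: row 10 → {B,C} = (p, R69) ✓
A=5: row 11 → {B,C} = (s, R43) ✓
A=13: row 12 → {B,C} = (q, R45) ✓
A=8: row 14 → {B,C} = (q, R16) ✓
The only A value with inconsistent RHS is A=14.

14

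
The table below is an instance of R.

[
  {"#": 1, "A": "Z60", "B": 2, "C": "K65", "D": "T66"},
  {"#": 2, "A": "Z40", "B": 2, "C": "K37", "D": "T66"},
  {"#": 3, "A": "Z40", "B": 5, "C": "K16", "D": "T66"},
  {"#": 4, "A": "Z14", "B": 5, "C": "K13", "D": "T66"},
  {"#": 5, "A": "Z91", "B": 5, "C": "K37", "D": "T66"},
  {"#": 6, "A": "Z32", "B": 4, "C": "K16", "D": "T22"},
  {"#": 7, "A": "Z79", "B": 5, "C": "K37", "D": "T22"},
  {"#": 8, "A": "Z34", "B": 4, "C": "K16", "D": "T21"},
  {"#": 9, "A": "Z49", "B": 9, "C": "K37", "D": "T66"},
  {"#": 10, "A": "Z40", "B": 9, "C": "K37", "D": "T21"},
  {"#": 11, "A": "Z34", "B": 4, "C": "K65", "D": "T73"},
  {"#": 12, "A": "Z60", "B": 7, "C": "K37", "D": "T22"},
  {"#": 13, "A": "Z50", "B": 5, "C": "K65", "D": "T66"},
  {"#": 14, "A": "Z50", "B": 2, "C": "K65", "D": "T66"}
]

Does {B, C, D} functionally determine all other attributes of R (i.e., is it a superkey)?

Rows 1 and 14 have the same {B, C, D} value (B=2, C=K65, D=T66) but are distinct tuples, so {B, C, D} does not determine every attribute — not a superkey.

No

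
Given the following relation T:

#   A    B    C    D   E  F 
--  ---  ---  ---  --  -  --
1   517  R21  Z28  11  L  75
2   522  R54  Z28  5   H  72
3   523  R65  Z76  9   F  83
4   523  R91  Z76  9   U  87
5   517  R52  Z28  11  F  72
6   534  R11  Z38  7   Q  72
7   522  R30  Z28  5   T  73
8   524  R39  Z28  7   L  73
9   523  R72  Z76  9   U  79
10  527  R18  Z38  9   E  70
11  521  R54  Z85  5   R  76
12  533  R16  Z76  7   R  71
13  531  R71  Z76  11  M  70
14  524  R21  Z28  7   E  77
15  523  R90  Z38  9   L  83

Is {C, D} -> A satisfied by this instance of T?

(C=Z28, D=11): rows 1, 5 → A = 517, 517 ✓
(C=Z28, D=5): rows 2, 7 → A = 522, 522 ✓
(C=Z76, D=9): rows 3, 4, 9 → A = 523, 523, 523 ✓
(C=Z38, D=7): row 6 → A = 534 ✓
(C=Z28, D=7): rows 8, 14 → A = 524, 524 ✓
(C=Z38, D=9): rows 10, 15 → A takes values {527, 523} — violation
(C=Z85, D=5): row 11 → A = 521 ✓
(C=Z76, D=7): row 12 → A = 533 ✓
(C=Z76, D=11): row 13 → A = 531 ✓
Two rows agree on {C, D} but differ on A, so {C, D} -> A does not hold.

No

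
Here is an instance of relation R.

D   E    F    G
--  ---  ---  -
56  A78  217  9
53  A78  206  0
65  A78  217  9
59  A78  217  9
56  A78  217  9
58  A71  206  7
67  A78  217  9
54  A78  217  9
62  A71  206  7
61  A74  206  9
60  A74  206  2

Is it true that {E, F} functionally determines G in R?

No

(E=A78, F=217): 6 rows → G = 9, 9, 9, 9, 9, 9 ✓
(E=A78, F=206): 1 row → G = 0 ✓
(E=A71, F=206): 2 rows → G = 7, 7 ✓
(E=A74, F=206): 2 rows → G takes values {9, 2} — violation
Two rows agree on {E, F} but differ on G, so {E, F} → G does not hold.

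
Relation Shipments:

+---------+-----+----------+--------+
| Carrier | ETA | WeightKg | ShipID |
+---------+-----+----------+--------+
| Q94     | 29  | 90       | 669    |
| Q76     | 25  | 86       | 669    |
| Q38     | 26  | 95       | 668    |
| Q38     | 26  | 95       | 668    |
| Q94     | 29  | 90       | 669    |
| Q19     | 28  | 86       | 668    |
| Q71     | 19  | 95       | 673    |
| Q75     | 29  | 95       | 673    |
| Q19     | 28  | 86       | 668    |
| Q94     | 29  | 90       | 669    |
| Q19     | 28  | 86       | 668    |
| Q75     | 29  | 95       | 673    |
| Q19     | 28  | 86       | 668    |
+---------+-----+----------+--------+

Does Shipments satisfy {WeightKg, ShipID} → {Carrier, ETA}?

No

(WeightKg=90, ShipID=669): 3 rows → {Carrier,ETA} = (Q94, 29), (Q94, 29), (Q94, 29) ✓
(WeightKg=86, ShipID=669): 1 row → {Carrier,ETA} = (Q76, 25) ✓
(WeightKg=95, ShipID=668): 2 rows → {Carrier,ETA} = (Q38, 26), (Q38, 26) ✓
(WeightKg=86, ShipID=668): 4 rows → {Carrier,ETA} = (Q19, 28), (Q19, 28), (Q19, 28), (Q19, 28) ✓
(WeightKg=95, ShipID=673): 3 rows → {Carrier,ETA} takes values {(Q71, 19), (Q75, 29)} — violation
Two rows agree on {WeightKg, ShipID} but differ on {Carrier, ETA}, so {WeightKg, ShipID} → {Carrier, ETA} does not hold.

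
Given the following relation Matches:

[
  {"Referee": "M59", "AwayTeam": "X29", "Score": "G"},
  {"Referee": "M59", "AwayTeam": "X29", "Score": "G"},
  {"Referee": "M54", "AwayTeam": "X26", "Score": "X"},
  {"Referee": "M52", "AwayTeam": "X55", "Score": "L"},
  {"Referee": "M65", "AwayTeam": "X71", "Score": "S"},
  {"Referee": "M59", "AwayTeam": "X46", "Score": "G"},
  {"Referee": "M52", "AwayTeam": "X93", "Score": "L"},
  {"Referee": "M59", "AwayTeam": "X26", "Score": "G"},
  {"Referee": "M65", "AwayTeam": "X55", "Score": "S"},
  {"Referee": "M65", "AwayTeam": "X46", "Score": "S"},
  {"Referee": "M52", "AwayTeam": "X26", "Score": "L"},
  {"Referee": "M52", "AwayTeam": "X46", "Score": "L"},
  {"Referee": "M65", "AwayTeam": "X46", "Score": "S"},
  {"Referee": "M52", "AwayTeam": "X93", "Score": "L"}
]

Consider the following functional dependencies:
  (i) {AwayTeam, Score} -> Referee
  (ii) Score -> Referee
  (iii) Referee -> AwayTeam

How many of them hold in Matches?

(i) {AwayTeam, Score} -> Referee: every LHS value maps to a single RHS value — holds.
(ii) Score -> Referee: every LHS value maps to a single RHS value — holds.
(iii) Referee -> AwayTeam: Referee=M59: 4 rows → AwayTeam takes values {X29, X46, X26} — violation; Referee=M52: 5 rows → AwayTeam takes values {X55, X93, X26, X46} — violation; Referee=M65: 4 rows → AwayTeam takes values {X71, X55, X46} — violation — fails.
2 of the 3 dependencies hold.

2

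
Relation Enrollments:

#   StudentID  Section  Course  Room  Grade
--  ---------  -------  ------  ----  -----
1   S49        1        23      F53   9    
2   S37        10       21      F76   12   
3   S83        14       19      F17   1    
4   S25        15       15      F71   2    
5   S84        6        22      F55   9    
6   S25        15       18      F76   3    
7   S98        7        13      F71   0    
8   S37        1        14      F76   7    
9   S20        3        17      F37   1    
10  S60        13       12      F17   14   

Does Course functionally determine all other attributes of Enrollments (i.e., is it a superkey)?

Yes

All 10 rows have distinct Course values, so Course → (all attributes) holds and Course is a superkey.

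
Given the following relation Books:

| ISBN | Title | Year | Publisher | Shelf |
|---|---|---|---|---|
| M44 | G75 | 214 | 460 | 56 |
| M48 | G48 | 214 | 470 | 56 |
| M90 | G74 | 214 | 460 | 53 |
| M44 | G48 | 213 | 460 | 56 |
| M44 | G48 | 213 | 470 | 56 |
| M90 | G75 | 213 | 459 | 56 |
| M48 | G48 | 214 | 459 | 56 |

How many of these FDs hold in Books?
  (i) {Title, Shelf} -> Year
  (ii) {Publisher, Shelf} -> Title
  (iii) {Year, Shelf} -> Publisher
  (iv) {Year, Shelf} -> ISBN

0

(i) {Title, Shelf} -> Year: (Title=G75, Shelf=56): 2 rows → Year takes values {214, 213} — violation; (Title=G48, Shelf=56): 4 rows → Year takes values {214, 213} — violation — fails.
(ii) {Publisher, Shelf} -> Title: (Publisher=460, Shelf=56): 2 rows → Title takes values {G75, G48} — violation; (Publisher=459, Shelf=56): 2 rows → Title takes values {G75, G48} — violation — fails.
(iii) {Year, Shelf} -> Publisher: (Year=214, Shelf=56): 3 rows → Publisher takes values {460, 470, 459} — violation; (Year=213, Shelf=56): 3 rows → Publisher takes values {460, 470, 459} — violation — fails.
(iv) {Year, Shelf} -> ISBN: (Year=214, Shelf=56): 3 rows → ISBN takes values {M44, M48} — violation; (Year=213, Shelf=56): 3 rows → ISBN takes values {M44, M90} — violation — fails.
None of the 4 dependencies hold.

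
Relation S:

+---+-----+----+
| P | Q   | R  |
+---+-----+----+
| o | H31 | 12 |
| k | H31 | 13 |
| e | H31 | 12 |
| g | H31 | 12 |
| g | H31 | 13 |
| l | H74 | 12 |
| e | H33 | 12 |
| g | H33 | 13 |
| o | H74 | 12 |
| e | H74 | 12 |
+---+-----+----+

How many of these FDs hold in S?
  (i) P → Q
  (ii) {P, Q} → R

(i) P → Q: P=o: 2 rows → Q takes values {H31, H74} — violation; P=e: 3 rows → Q takes values {H31, H33, H74} — violation; P=g: 3 rows → Q takes values {H31, H33} — violation — fails.
(ii) {P, Q} → R: (P=g, Q=H31): 2 rows → R takes values {12, 13} — violation — fails.
None of the 2 dependencies hold.

0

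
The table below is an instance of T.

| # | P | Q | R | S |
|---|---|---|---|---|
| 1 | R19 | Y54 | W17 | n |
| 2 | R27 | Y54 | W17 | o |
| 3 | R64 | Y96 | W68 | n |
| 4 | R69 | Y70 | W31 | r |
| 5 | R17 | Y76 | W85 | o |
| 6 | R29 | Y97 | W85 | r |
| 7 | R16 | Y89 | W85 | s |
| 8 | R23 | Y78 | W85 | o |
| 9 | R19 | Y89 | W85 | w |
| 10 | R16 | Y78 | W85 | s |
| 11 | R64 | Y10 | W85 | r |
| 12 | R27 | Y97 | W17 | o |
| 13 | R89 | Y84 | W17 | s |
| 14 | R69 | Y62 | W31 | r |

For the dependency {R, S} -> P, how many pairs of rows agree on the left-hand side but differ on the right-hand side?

2

(R=W17, S=o): all 2 rows agree on P — 0 pairs.
(R=W31, S=r): all 2 rows agree on P — 0 pairs.
(R=W85, S=o): violating pairs (5,8) — 1 pair.
(R=W85, S=r): violating pairs (6,11) — 1 pair.
(R=W85, S=s): all 2 rows agree on P — 0 pairs.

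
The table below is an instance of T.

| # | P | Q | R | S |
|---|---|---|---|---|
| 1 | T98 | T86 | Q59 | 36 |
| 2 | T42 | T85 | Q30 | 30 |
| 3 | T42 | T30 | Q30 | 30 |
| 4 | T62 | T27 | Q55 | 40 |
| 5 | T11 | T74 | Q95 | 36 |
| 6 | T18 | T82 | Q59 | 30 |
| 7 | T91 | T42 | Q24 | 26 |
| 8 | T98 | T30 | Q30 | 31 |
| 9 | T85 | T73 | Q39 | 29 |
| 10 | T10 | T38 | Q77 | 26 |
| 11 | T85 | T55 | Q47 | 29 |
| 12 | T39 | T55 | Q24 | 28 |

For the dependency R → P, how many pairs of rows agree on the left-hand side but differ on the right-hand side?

4

R=Q59: violating pairs (1,6) — 1 pair.
R=Q30: violating pairs (2,8), (3,8) — 2 pairs.
R=Q24: violating pairs (7,12) — 1 pair.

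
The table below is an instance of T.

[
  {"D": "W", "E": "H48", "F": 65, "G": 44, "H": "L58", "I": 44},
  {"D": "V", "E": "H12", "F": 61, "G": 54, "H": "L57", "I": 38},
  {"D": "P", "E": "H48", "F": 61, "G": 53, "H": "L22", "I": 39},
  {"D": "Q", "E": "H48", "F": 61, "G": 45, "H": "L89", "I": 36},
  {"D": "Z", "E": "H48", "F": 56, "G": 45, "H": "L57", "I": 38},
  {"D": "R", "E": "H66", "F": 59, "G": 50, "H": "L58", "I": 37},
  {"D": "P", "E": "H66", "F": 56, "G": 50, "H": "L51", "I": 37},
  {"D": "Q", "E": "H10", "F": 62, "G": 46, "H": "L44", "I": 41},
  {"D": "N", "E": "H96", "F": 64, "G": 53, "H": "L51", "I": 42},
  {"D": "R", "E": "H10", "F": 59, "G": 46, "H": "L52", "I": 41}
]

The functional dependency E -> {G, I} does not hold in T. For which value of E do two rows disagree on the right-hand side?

H48

E=H48: 4 rows → {G,I} takes values {(44, 44), (53, 39), (45, 36), (45, 38)} — violation
E=H12: 1 row → {G,I} = (54, 38) ✓
E=H66: 2 rows → {G,I} = (50, 37), (50, 37) ✓
E=H10: 2 rows → {G,I} = (46, 41), (46, 41) ✓
E=H96: 1 row → {G,I} = (53, 42) ✓
The only E value with inconsistent RHS is E=H48.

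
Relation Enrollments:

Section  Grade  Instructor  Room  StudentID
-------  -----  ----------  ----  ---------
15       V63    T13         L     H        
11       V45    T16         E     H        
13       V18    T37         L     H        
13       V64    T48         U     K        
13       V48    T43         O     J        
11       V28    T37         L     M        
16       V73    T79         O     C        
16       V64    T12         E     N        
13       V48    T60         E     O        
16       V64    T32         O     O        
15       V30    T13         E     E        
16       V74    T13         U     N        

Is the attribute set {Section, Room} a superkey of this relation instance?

Two distinct rows share (Section=16, Room=O), so {Section, Room} does not determine every attribute — not a superkey.

No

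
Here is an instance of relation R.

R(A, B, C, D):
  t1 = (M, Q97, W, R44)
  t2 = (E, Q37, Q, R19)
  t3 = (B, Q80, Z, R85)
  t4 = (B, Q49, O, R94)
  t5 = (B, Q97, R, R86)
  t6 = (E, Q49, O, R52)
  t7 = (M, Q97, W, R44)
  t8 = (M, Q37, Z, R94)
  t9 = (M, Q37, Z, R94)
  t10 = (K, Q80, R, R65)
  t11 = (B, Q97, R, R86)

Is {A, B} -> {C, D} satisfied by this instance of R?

(A=M, B=Q97): rows 1, 7 → {C,D} = (W, R44), (W, R44) ✓
(A=E, B=Q37): row 2 → {C,D} = (Q, R19) ✓
(A=B, B=Q80): row 3 → {C,D} = (Z, R85) ✓
(A=B, B=Q49): row 4 → {C,D} = (O, R94) ✓
(A=B, B=Q97): rows 5, 11 → {C,D} = (R, R86), (R, R86) ✓
(A=E, B=Q49): row 6 → {C,D} = (O, R52) ✓
(A=M, B=Q37): rows 8, 9 → {C,D} = (Z, R94), (Z, R94) ✓
(A=K, B=Q80): row 10 → {C,D} = (R, R65) ✓
Every {A, B} value is associated with a single {C, D} value, so {A, B} -> {C, D} holds.

Yes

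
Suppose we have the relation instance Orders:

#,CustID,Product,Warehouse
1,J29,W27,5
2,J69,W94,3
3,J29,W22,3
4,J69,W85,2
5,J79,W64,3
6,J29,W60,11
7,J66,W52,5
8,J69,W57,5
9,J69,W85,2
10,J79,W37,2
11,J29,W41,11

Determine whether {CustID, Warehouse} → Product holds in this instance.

No

(CustID=J29, Warehouse=5): row 1 → Product = W27 ✓
(CustID=J69, Warehouse=3): row 2 → Product = W94 ✓
(CustID=J29, Warehouse=3): row 3 → Product = W22 ✓
(CustID=J69, Warehouse=2): rows 4, 9 → Product = W85, W85 ✓
(CustID=J79, Warehouse=3): row 5 → Product = W64 ✓
(CustID=J29, Warehouse=11): rows 6, 11 → Product takes values {W60, W41} — violation
(CustID=J66, Warehouse=5): row 7 → Product = W52 ✓
(CustID=J69, Warehouse=5): row 8 → Product = W57 ✓
(CustID=J79, Warehouse=2): row 10 → Product = W37 ✓
Two rows agree on {CustID, Warehouse} but differ on Product, so {CustID, Warehouse} → Product does not hold.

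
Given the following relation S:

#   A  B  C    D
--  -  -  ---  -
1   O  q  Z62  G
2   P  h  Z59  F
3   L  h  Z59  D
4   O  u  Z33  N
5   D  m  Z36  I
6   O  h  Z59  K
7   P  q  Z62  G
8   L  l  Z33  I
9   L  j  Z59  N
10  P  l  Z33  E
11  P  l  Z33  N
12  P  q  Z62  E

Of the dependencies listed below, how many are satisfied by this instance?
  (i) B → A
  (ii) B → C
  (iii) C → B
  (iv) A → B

1

(i) B → A: B=q: rows 1, 7, 12 → A takes values {O, P} — violation; B=h: rows 2, 3, 6 → A takes values {P, L, O} — violation; B=l: rows 8, 10, 11 → A takes values {L, P} — violation — fails.
(ii) B → C: every LHS value maps to a single RHS value — holds.
(iii) C → B: C=Z59: rows 2, 3, 6, 9 → B takes values {h, j} — violation; C=Z33: rows 4, 8, 10, 11 → B takes values {u, l} — violation — fails.
(iv) A → B: A=O: rows 1, 4, 6 → B takes values {q, u, h} — violation; A=P: rows 2, 7, 10, 11, 12 → B takes values {h, q, l} — violation; A=L: rows 3, 8, 9 → B takes values {h, l, j} — violation — fails.
1 of the 4 dependencies holds.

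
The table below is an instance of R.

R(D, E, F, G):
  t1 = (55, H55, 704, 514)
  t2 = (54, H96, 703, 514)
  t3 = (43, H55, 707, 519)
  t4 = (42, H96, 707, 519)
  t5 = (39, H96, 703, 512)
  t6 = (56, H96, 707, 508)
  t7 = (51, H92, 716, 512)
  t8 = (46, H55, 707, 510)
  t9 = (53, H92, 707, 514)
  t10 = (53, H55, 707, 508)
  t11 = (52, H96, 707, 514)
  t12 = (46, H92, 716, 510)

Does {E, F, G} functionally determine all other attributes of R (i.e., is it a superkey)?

All 12 rows have distinct {E, F, G} values, so {E, F, G} → (all attributes) holds and {E, F, G} is a superkey.

Yes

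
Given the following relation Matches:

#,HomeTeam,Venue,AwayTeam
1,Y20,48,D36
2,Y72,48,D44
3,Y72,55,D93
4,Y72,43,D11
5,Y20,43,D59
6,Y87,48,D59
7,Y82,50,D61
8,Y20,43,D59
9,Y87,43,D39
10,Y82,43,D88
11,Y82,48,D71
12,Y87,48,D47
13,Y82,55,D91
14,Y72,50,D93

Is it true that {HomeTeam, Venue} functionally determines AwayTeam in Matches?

No

(HomeTeam=Y20, Venue=48): row 1 → AwayTeam = D36 ✓
(HomeTeam=Y72, Venue=48): row 2 → AwayTeam = D44 ✓
(HomeTeam=Y72, Venue=55): row 3 → AwayTeam = D93 ✓
(HomeTeam=Y72, Venue=43): row 4 → AwayTeam = D11 ✓
(HomeTeam=Y20, Venue=43): rows 5, 8 → AwayTeam = D59, D59 ✓
(HomeTeam=Y87, Venue=48): rows 6, 12 → AwayTeam takes values {D59, D47} — violation
(HomeTeam=Y82, Venue=50): row 7 → AwayTeam = D61 ✓
(HomeTeam=Y87, Venue=43): row 9 → AwayTeam = D39 ✓
(HomeTeam=Y82, Venue=43): row 10 → AwayTeam = D88 ✓
(HomeTeam=Y82, Venue=48): row 11 → AwayTeam = D71 ✓
(HomeTeam=Y82, Venue=55): row 13 → AwayTeam = D91 ✓
(HomeTeam=Y72, Venue=50): row 14 → AwayTeam = D93 ✓
Two rows agree on {HomeTeam, Venue} but differ on AwayTeam, so {HomeTeam, Venue} -> AwayTeam does not hold.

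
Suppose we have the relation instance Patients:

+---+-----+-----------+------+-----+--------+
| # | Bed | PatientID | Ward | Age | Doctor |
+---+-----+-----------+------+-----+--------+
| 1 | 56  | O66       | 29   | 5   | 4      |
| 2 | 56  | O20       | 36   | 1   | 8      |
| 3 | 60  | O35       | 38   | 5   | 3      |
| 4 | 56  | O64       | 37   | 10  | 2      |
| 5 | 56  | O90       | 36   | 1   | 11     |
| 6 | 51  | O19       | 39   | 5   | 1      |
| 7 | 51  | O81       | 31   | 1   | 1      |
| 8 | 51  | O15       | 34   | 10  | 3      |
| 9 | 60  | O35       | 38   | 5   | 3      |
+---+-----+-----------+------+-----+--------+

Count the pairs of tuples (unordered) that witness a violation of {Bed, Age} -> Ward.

(Bed=56, Age=1): all 2 rows agree on Ward — 0 pairs.
(Bed=60, Age=5): all 2 rows agree on Ward — 0 pairs.

0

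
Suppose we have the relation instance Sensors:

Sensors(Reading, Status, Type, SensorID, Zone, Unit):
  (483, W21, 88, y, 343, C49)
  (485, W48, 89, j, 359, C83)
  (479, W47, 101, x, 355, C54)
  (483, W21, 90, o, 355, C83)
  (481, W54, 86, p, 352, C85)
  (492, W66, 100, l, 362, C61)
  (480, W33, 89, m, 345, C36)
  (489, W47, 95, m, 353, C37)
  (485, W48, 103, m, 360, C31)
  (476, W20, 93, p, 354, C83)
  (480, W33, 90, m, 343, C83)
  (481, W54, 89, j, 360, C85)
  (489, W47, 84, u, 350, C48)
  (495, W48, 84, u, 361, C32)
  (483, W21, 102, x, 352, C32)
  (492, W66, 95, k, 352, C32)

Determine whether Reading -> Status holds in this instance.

Yes

Reading=483: 3 rows → Status = W21, W21, W21 ✓
Reading=485: 2 rows → Status = W48, W48 ✓
Reading=479: 1 row → Status = W47 ✓
Reading=481: 2 rows → Status = W54, W54 ✓
Reading=492: 2 rows → Status = W66, W66 ✓
Reading=480: 2 rows → Status = W33, W33 ✓
Reading=489: 2 rows → Status = W47, W47 ✓
Reading=476: 1 row → Status = W20 ✓
Reading=495: 1 row → Status = W48 ✓
Every Reading value is associated with a single Status value, so Reading -> Status holds.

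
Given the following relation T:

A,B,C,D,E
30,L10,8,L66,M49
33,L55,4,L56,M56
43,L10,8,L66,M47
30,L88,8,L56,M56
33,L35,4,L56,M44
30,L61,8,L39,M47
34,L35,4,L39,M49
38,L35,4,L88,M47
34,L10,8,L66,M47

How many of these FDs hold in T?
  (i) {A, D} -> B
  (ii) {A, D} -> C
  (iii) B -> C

2

(i) {A, D} -> B: (A=33, D=L56): 2 rows → B takes values {L55, L35} — violation — fails.
(ii) {A, D} -> C: every LHS value maps to a single RHS value — holds.
(iii) B -> C: every LHS value maps to a single RHS value — holds.
2 of the 3 dependencies hold.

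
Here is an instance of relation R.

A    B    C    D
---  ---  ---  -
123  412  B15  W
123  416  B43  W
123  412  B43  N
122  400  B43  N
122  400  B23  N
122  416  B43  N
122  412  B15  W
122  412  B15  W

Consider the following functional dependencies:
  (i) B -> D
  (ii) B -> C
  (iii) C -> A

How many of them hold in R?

(i) B -> D: B=412: 4 rows → D takes values {W, N} — violation; B=416: 2 rows → D takes values {W, N} — violation — fails.
(ii) B -> C: B=412: 4 rows → C takes values {B15, B43} — violation; B=400: 2 rows → C takes values {B43, B23} — violation — fails.
(iii) C -> A: C=B15: 3 rows → A takes values {123, 122} — violation; C=B43: 4 rows → A takes values {123, 122} — violation — fails.
None of the 3 dependencies hold.

0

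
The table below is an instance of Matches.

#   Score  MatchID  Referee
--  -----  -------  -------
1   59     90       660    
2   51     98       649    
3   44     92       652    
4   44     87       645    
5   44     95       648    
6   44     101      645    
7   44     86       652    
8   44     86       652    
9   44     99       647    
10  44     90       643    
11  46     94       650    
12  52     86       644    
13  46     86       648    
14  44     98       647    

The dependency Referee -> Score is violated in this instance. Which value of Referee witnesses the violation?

Referee=660: row 1 → Score = 59 ✓
Referee=649: row 2 → Score = 51 ✓
Referee=652: rows 3, 7, 8 → Score = 44, 44, 44 ✓
Referee=645: rows 4, 6 → Score = 44, 44 ✓
Referee=648: rows 5, 13 → Score takes values {44, 46} — violation
Referee=647: rows 9, 14 → Score = 44, 44 ✓
Referee=643: row 10 → Score = 44 ✓
Referee=650: row 11 → Score = 46 ✓
Referee=644: row 12 → Score = 52 ✓
The only Referee value with inconsistent Score is Referee=648.

648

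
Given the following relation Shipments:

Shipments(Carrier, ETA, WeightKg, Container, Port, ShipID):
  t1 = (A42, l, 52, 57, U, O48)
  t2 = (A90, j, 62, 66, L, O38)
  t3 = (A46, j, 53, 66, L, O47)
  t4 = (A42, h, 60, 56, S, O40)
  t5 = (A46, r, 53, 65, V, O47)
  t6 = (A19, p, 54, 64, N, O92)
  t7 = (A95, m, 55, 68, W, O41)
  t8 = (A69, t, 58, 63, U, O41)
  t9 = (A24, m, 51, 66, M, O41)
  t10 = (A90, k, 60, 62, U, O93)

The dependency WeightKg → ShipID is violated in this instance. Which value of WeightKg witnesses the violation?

WeightKg=52: row 1 → ShipID = O48 ✓
WeightKg=62: row 2 → ShipID = O38 ✓
WeightKg=53: rows 3, 5 → ShipID = O47, O47 ✓
WeightKg=60: rows 4, 10 → ShipID takes values {O40, O93} — violation
WeightKg=54: row 6 → ShipID = O92 ✓
WeightKg=55: row 7 → ShipID = O41 ✓
WeightKg=58: row 8 → ShipID = O41 ✓
WeightKg=51: row 9 → ShipID = O41 ✓
The only WeightKg value with inconsistent ShipID is WeightKg=60.

60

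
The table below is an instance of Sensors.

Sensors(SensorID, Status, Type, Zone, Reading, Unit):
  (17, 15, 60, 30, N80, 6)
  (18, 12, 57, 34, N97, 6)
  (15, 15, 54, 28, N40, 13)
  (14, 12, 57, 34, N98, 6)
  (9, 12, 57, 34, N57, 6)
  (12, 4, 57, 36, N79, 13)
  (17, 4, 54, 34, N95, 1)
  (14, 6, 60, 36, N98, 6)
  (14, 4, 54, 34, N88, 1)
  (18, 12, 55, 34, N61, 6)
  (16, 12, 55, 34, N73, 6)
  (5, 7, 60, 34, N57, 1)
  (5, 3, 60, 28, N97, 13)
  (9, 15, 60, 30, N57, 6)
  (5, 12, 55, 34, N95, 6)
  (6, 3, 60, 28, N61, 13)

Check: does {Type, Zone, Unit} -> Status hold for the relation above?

(Type=60, Zone=30, Unit=6): 2 rows → Status = 15, 15 ✓
(Type=57, Zone=34, Unit=6): 3 rows → Status = 12, 12, 12 ✓
(Type=54, Zone=28, Unit=13): 1 row → Status = 15 ✓
(Type=57, Zone=36, Unit=13): 1 row → Status = 4 ✓
(Type=54, Zone=34, Unit=1): 2 rows → Status = 4, 4 ✓
(Type=60, Zone=36, Unit=6): 1 row → Status = 6 ✓
(Type=55, Zone=34, Unit=6): 3 rows → Status = 12, 12, 12 ✓
(Type=60, Zone=34, Unit=1): 1 row → Status = 7 ✓
(Type=60, Zone=28, Unit=13): 2 rows → Status = 3, 3 ✓
Every {Type, Zone, Unit} value is associated with a single Status value, so {Type, Zone, Unit} -> Status holds.

Yes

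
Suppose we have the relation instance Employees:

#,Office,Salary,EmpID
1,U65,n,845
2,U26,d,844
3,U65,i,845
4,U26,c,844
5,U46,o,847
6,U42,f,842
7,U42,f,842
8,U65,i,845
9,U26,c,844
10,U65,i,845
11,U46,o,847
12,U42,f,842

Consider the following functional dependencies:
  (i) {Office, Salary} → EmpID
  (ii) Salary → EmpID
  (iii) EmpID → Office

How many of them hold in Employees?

(i) {Office, Salary} → EmpID: every LHS value maps to a single RHS value — holds.
(ii) Salary → EmpID: every LHS value maps to a single RHS value — holds.
(iii) EmpID → Office: every LHS value maps to a single RHS value — holds.
3 of the 3 dependencies hold.

3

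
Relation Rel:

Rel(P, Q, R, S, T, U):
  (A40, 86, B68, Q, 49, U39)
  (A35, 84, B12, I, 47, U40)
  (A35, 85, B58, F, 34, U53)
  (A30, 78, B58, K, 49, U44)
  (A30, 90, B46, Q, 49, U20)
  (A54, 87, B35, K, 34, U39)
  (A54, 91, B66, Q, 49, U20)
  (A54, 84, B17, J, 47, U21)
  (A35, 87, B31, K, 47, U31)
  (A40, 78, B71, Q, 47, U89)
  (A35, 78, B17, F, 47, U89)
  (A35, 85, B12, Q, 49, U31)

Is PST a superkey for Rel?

All 12 rows have distinct PST values, so PST → (all attributes) holds and PST is a superkey.

Yes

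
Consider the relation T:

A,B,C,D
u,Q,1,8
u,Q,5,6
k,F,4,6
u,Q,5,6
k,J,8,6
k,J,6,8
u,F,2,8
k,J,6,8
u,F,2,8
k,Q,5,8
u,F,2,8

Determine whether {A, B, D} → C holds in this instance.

Yes

(A=u, B=Q, D=8): 1 row → C = 1 ✓
(A=u, B=Q, D=6): 2 rows → C = 5, 5 ✓
(A=k, B=F, D=6): 1 row → C = 4 ✓
(A=k, B=J, D=6): 1 row → C = 8 ✓
(A=k, B=J, D=8): 2 rows → C = 6, 6 ✓
(A=u, B=F, D=8): 3 rows → C = 2, 2, 2 ✓
(A=k, B=Q, D=8): 1 row → C = 5 ✓
Every {A, B, D} value is associated with a single C value, so {A, B, D} → C holds.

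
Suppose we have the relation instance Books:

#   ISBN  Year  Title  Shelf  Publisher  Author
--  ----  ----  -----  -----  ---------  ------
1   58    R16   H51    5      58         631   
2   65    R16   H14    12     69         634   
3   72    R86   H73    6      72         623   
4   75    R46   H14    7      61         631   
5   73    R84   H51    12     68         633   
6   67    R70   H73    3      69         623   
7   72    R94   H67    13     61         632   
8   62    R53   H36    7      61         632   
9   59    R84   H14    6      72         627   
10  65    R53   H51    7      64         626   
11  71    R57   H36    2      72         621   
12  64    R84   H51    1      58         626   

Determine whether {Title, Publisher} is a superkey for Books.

No

Rows 1 and 12 have the same {Title, Publisher} value (Title=H51, Publisher=58) but are distinct tuples, so {Title, Publisher} does not determine every attribute — not a superkey.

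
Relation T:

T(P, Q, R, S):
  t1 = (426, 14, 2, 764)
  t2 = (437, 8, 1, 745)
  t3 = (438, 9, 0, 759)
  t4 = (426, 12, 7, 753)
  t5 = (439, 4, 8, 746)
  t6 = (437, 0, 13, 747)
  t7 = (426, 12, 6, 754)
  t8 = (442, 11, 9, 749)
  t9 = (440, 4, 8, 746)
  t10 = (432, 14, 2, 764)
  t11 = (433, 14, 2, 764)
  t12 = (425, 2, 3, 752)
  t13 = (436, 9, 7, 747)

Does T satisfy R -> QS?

No

R=2: rows 1, 10, 11 → {Q,S} = (14, 764), (14, 764), (14, 764) ✓
R=1: row 2 → {Q,S} = (8, 745) ✓
R=0: row 3 → {Q,S} = (9, 759) ✓
R=7: rows 4, 13 → {Q,S} takes values {(12, 753), (9, 747)} — violation
R=8: rows 5, 9 → {Q,S} = (4, 746), (4, 746) ✓
R=13: row 6 → {Q,S} = (0, 747) ✓
R=6: row 7 → {Q,S} = (12, 754) ✓
R=9: row 8 → {Q,S} = (11, 749) ✓
R=3: row 12 → {Q,S} = (2, 752) ✓
Two rows agree on R but differ on QS, so R -> QS does not hold.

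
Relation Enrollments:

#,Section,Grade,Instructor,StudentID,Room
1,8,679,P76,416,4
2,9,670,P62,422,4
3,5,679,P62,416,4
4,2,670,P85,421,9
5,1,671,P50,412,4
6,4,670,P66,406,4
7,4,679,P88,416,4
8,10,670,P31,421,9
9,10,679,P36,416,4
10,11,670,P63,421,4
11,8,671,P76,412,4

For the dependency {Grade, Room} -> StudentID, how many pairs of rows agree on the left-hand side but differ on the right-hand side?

3

(Grade=679, Room=4): all 4 rows agree on StudentID — 0 pairs.
(Grade=670, Room=4): violating pairs (2,6), (2,10), (6,10) — 3 pairs.
(Grade=670, Room=9): all 2 rows agree on StudentID — 0 pairs.
(Grade=671, Room=4): all 2 rows agree on StudentID — 0 pairs.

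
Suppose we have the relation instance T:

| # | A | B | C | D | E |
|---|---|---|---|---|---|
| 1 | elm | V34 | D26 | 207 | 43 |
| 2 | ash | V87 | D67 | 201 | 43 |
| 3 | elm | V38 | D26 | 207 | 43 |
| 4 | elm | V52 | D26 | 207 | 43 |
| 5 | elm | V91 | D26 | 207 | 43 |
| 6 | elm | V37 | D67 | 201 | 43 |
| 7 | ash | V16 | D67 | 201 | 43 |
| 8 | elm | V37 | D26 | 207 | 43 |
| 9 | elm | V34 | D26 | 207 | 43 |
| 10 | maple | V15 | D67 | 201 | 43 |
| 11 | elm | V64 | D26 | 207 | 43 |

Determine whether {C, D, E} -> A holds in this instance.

(C=D26, D=207, E=43): rows 1, 3, 4, 5, 8, 9, 11 → A = elm, elm, elm, elm, elm, elm, elm ✓
(C=D67, D=201, E=43): rows 2, 6, 7, 10 → A takes values {ash, elm, maple} — violation
Two rows agree on {C, D, E} but differ on A, so {C, D, E} -> A does not hold.

No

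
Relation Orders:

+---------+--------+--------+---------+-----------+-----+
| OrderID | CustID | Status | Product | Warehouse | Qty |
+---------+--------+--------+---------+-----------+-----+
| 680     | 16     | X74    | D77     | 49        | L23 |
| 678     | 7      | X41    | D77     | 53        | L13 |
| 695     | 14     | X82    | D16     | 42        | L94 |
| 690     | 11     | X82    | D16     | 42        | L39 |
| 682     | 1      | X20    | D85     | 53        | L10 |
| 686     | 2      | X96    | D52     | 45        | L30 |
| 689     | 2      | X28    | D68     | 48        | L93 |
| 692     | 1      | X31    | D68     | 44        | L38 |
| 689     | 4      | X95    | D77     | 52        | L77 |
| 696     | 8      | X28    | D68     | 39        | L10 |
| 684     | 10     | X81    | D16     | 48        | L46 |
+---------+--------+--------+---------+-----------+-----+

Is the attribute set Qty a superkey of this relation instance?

Two distinct rows share Qty=L10, so Qty does not determine every attribute — not a superkey.

No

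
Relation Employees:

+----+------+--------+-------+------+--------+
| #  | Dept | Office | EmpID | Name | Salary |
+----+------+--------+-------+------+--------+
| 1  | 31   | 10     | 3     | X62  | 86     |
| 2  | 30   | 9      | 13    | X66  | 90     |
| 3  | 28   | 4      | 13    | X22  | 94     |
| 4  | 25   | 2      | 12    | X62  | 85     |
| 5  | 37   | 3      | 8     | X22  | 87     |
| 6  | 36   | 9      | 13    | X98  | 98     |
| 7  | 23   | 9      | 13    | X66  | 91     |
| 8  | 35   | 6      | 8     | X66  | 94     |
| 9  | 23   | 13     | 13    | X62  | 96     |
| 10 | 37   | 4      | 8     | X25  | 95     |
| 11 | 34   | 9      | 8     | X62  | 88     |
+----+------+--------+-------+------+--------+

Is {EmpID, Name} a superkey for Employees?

Rows 2 and 7 have the same {EmpID, Name} value (EmpID=13, Name=X66) but are distinct tuples, so {EmpID, Name} does not determine every attribute — not a superkey.

No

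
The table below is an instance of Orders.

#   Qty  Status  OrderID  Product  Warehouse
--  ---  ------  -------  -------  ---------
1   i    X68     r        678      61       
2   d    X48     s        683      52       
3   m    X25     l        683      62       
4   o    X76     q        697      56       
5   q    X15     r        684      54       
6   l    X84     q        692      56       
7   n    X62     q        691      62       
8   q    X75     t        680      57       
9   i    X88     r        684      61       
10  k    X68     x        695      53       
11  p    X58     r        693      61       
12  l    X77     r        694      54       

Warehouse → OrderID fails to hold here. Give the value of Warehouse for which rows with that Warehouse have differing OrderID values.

Warehouse=61: rows 1, 9, 11 → OrderID = r, r, r ✓
Warehouse=52: row 2 → OrderID = s ✓
Warehouse=62: rows 3, 7 → OrderID takes values {l, q} — violation
Warehouse=56: rows 4, 6 → OrderID = q, q ✓
Warehouse=54: rows 5, 12 → OrderID = r, r ✓
Warehouse=57: row 8 → OrderID = t ✓
Warehouse=53: row 10 → OrderID = x ✓
The only Warehouse value with inconsistent OrderID is Warehouse=62.

62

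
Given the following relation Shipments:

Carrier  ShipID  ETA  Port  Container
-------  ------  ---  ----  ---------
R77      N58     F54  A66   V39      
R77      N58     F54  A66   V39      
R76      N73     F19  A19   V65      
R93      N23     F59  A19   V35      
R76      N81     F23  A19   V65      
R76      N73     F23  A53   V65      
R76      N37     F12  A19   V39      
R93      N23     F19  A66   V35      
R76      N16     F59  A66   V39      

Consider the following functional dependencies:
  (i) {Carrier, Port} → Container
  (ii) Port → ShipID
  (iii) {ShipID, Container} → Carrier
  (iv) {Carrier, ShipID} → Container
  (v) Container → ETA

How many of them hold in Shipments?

(i) {Carrier, Port} → Container: (Carrier=R76, Port=A19): 3 rows → Container takes values {V65, V39} — violation — fails.
(ii) Port → ShipID: Port=A66: 4 rows → ShipID takes values {N58, N23, N16} — violation; Port=A19: 4 rows → ShipID takes values {N73, N23, N81, N37} — violation — fails.
(iii) {ShipID, Container} → Carrier: every LHS value maps to a single RHS value — holds.
(iv) {Carrier, ShipID} → Container: every LHS value maps to a single RHS value — holds.
(v) Container → ETA: Container=V39: 4 rows → ETA takes values {F54, F12, F59} — violation; Container=V65: 3 rows → ETA takes values {F19, F23} — violation; Container=V35: 2 rows → ETA takes values {F59, F19} — violation — fails.
2 of the 5 dependencies hold.

2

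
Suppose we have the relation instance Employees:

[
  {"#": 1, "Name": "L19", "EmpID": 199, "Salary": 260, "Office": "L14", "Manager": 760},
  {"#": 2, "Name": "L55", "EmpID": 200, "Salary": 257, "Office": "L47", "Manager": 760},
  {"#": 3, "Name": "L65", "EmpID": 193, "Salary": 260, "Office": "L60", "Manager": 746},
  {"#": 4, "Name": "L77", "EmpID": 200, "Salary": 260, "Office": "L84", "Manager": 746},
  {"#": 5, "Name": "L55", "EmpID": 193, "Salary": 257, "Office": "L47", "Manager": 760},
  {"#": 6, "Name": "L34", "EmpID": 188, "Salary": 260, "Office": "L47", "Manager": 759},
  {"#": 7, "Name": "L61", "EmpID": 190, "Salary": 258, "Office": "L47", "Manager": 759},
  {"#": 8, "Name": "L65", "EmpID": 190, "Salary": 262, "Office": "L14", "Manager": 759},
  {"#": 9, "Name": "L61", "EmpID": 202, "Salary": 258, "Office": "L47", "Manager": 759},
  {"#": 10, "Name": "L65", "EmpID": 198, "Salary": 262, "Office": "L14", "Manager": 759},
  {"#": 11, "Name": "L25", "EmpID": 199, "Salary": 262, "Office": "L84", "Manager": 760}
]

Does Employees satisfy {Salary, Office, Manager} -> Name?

Yes

(Salary=260, Office=L14, Manager=760): row 1 → Name = L19 ✓
(Salary=257, Office=L47, Manager=760): rows 2, 5 → Name = L55, L55 ✓
(Salary=260, Office=L60, Manager=746): row 3 → Name = L65 ✓
(Salary=260, Office=L84, Manager=746): row 4 → Name = L77 ✓
(Salary=260, Office=L47, Manager=759): row 6 → Name = L34 ✓
(Salary=258, Office=L47, Manager=759): rows 7, 9 → Name = L61, L61 ✓
(Salary=262, Office=L14, Manager=759): rows 8, 10 → Name = L65, L65 ✓
(Salary=262, Office=L84, Manager=760): row 11 → Name = L25 ✓
Every {Salary, Office, Manager} value is associated with a single Name value, so {Salary, Office, Manager} -> Name holds.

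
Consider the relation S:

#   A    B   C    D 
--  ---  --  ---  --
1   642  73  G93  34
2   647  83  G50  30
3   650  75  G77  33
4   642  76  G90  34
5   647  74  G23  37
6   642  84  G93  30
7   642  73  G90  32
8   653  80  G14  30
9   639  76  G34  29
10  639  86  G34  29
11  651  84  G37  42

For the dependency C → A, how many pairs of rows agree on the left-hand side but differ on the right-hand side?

0

C=G93: all 2 rows agree on A — 0 pairs.
C=G90: all 2 rows agree on A — 0 pairs.
C=G34: all 2 rows agree on A — 0 pairs.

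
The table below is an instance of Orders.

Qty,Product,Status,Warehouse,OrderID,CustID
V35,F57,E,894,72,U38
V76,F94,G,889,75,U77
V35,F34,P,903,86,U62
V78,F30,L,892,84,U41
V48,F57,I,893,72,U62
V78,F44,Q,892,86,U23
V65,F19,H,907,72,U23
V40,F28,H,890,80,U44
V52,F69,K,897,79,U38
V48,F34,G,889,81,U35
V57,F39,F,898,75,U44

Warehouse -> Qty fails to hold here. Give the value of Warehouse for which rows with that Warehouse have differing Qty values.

Warehouse=894: 1 row → Qty = V35 ✓
Warehouse=889: 2 rows → Qty takes values {V76, V48} — violation
Warehouse=903: 1 row → Qty = V35 ✓
Warehouse=892: 2 rows → Qty = V78, V78 ✓
Warehouse=893: 1 row → Qty = V48 ✓
Warehouse=907: 1 row → Qty = V65 ✓
Warehouse=890: 1 row → Qty = V40 ✓
Warehouse=897: 1 row → Qty = V52 ✓
Warehouse=898: 1 row → Qty = V57 ✓
The only Warehouse value with inconsistent Qty is Warehouse=889.

889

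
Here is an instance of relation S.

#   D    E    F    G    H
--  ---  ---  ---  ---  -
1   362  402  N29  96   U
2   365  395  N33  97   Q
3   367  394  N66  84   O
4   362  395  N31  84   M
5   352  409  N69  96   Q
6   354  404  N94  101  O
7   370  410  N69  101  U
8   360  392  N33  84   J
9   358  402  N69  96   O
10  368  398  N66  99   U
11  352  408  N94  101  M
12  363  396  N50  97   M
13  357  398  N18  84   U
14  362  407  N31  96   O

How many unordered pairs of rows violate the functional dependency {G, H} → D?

1

(G=96, H=O): violating pairs (9,14) — 1 pair.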